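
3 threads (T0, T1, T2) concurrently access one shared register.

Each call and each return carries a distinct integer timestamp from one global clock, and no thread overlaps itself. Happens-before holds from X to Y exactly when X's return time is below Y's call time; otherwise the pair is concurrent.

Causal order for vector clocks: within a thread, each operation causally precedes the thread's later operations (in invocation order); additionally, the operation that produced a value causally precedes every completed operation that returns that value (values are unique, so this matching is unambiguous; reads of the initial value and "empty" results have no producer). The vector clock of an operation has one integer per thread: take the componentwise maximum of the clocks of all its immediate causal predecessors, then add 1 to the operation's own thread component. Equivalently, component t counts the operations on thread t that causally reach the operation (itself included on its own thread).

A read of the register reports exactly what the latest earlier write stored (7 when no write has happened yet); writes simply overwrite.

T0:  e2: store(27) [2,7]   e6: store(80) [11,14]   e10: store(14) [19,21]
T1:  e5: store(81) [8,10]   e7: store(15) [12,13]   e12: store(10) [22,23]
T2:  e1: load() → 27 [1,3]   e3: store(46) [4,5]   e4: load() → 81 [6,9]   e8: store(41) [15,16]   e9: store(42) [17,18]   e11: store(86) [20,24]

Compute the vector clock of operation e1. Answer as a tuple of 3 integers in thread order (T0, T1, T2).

e5, invoked 8, has no incoming edges; only T1's bump applies → (0, 1, 0)
e2, invoked 2, has no incoming edges; only T0's bump applies → (1, 0, 0)
e7, invoked 12, takes VC(e5)=(0, 1, 0) under max, adds 1 for T1 → (0, 2, 0)
e1, invoked 1, takes VC(e2)=(1, 0, 0) under max, adds 1 for T2 → (1, 0, 1)
e6, invoked 11, takes VC(e2)=(1, 0, 0) under max, adds 1 for T0 → (2, 0, 0)
e12, invoked 22, takes VC(e7)=(0, 2, 0) under max, adds 1 for T1 → (0, 3, 0)
e3, invoked 4, takes VC(e1)=(1, 0, 1) under max, adds 1 for T2 → (1, 0, 2)
e10, invoked 19, takes VC(e6)=(2, 0, 0) under max, adds 1 for T0 → (3, 0, 0)
e4, invoked 6, takes VC(e3)=(1, 0, 2), VC(e5)=(0, 1, 0) under max, adds 1 for T2 → (1, 1, 3)
e8, invoked 15, takes VC(e4)=(1, 1, 3) under max, adds 1 for T2 → (1, 1, 4)
e9, invoked 17, takes VC(e8)=(1, 1, 4) under max, adds 1 for T2 → (1, 1, 5)
e11, invoked 20, takes VC(e9)=(1, 1, 5) under max, adds 1 for T2 → (1, 1, 6)
target: VC(e1) = (1, 0, 1)

(1, 0, 1)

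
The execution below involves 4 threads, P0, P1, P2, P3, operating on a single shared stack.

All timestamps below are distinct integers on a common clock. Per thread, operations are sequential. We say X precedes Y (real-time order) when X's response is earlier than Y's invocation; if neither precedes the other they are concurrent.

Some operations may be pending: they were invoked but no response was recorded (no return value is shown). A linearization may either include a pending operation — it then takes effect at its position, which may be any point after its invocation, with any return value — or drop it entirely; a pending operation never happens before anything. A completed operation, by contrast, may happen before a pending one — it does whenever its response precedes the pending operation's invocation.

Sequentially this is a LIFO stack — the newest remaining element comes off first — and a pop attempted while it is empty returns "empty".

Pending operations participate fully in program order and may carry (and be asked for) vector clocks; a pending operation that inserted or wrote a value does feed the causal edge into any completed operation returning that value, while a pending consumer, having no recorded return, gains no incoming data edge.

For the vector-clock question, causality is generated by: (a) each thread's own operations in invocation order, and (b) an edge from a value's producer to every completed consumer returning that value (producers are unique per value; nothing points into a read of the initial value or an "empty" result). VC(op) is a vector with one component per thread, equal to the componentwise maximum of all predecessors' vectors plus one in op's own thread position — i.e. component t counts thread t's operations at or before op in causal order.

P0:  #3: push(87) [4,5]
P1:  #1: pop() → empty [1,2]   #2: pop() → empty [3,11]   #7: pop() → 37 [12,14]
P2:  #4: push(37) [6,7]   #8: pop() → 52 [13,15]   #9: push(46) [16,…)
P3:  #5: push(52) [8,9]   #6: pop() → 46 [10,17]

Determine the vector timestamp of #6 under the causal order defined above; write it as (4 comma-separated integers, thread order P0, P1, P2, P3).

(0, 0, 3, 2)

#5, invoked 8, has no incoming edges; only P3's bump applies → (0, 0, 0, 1)
#4, invoked 6, has no incoming edges; only P2's bump applies → (0, 0, 1, 0)
#1, invoked 1, has no incoming edges; only P1's bump applies → (0, 1, 0, 0)
#3, invoked 4, has no incoming edges; only P0's bump applies → (1, 0, 0, 0)
VC(#2, invoked at 3): max of VC(#1)=(0, 1, 0, 0), then +1 on thread P1 → (0, 2, 0, 0)
VC(#8, invoked at 13): max of VC(#4)=(0, 0, 1, 0), VC(#5)=(0, 0, 0, 1), then +1 on thread P2 → (0, 0, 2, 1)
VC(#9, invoked at 16): max of VC(#8)=(0, 0, 2, 1), then +1 on thread P2 → (0, 0, 3, 1)
VC(#7, invoked at 12): max of VC(#2)=(0, 2, 0, 0), VC(#4)=(0, 0, 1, 0), then +1 on thread P1 → (0, 3, 1, 0)
VC(#6, invoked at 10): max of VC(#5)=(0, 0, 0, 1), VC(#9)=(0, 0, 3, 1), then +1 on thread P3 → (0, 0, 3, 2)
target: VC(#6) = (0, 0, 3, 2)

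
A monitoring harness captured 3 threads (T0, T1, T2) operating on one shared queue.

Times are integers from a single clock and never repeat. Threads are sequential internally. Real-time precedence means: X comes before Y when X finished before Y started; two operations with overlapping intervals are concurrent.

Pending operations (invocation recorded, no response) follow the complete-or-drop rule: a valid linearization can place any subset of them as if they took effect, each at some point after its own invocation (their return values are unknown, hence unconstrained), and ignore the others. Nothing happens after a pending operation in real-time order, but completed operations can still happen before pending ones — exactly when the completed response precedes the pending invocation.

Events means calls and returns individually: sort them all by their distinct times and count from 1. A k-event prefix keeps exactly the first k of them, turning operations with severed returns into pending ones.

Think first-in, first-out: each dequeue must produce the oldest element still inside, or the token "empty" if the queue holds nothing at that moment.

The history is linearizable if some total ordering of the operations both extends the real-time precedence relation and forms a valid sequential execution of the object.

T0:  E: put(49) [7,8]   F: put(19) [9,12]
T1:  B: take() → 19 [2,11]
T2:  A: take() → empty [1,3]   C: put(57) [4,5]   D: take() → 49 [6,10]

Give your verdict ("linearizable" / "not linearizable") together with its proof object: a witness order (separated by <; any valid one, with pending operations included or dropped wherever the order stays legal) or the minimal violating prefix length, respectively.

already the first 11 events (up to B's response at time 11) admit no linearization; the first 10 still do
real-time-consistent orders of the 5 completed operations: 10 — all fail the queue replay
every completion of the 1 pending operation (F) was checked; none linearizes
one such order, A, B, C, D, E (pending dropped), breaks at step 2 where B take() → 19 is illegal
one such order, A, B, C, E, D (pending dropped), breaks at step 2 where B take() → 19 is illegal

not linearizable — minimal violating prefix: 11 events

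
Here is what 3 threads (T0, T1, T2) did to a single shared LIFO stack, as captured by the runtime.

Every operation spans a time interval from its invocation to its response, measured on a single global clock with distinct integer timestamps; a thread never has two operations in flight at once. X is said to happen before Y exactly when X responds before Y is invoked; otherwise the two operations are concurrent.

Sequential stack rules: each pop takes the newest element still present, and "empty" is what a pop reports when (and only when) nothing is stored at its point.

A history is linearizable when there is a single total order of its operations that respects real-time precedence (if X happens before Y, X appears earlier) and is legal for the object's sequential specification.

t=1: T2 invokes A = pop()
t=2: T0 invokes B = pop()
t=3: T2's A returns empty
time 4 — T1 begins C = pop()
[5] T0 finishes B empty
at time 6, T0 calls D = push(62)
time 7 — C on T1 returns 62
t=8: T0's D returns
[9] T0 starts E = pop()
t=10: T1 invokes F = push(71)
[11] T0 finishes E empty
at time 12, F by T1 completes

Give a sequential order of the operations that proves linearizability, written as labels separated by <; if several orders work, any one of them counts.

step 1: A pop() → empty — stack <>
step 2: B pop() → empty — stack <>
step 3: D push(62) — stack <62>
step 4: C pop() → 62 — stack <>
step 5: E pop() → empty — stack <>
step 6: F push(71) — stack <71>

A < B < D < C < E < F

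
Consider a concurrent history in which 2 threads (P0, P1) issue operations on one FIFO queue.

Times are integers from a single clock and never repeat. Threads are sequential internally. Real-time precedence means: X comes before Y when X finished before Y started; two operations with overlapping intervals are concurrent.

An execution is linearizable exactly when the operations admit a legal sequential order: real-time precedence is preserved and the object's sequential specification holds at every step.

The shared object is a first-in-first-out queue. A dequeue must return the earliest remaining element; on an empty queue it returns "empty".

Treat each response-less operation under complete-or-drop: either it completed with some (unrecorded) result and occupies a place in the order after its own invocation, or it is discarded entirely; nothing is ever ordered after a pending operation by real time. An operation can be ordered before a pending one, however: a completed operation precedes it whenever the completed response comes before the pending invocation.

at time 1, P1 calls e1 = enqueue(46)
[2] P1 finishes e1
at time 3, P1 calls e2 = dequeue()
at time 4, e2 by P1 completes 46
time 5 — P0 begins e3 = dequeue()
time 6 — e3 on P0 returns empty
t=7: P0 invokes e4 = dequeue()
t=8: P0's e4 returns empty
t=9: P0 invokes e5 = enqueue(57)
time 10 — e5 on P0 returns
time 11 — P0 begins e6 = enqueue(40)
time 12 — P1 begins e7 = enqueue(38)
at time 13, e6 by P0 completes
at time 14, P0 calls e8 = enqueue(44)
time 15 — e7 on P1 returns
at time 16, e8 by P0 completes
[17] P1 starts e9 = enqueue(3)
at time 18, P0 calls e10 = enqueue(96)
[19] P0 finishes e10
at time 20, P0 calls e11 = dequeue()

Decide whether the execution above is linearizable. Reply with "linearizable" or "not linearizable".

one valid linearization: e1, e2, e3, e4, e5, e6, e7, e8, e9, e10
step 1: e1 enqueue(46) — queue <46>
step 2: e2 dequeue() → 46 — queue <>
step 3: e3 dequeue() → empty — queue <>
step 4: e4 dequeue() → empty — queue <>
step 5: e5 enqueue(57) — queue <57>
step 6: e6 enqueue(40) — queue <57,40>
step 7: e7 enqueue(38) — queue <57,40,38>
step 8: e8 enqueue(44) — queue <57,40,38,44>
step 9: e9 enqueue(3) (pending, included) — queue <57,40,38,44,3>
step 10: e10 enqueue(96) — queue <57,40,38,44,3,96>

linearizable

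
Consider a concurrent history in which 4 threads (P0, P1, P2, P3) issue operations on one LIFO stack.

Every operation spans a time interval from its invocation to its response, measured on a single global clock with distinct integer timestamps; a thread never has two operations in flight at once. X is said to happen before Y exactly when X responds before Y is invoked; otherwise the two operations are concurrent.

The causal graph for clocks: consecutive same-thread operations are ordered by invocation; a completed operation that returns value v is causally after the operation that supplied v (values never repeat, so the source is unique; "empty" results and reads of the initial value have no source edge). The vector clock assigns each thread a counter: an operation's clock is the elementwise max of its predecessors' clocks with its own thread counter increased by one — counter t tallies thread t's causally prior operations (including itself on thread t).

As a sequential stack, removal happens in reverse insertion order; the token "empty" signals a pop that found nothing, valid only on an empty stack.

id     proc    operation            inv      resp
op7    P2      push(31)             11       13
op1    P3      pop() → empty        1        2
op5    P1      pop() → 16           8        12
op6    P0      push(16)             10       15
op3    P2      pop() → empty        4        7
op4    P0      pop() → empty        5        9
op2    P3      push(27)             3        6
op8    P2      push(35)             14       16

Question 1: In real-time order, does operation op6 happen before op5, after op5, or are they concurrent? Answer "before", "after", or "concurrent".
concurrent

op6 spans [10,15], op5 spans [8,12]
the intervals overlap in both directions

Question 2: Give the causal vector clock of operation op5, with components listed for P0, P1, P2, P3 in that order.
(2, 1, 0, 0)

no predecessors for op1 (invoked 1): P3 increments from zero → (0, 0, 0, 1)
no predecessors for op3 (invoked 4): P2 increments from zero → (0, 0, 1, 0)
no predecessors for op4 (invoked 5): P0 increments from zero → (1, 0, 0, 0)
invoked at 3, op2 merges VC(op1)=(0, 0, 0, 1) and bumps P3's slot → (0, 0, 0, 2)
invoked at 11, op7 merges VC(op3)=(0, 0, 1, 0) and bumps P2's slot → (0, 0, 2, 0)
invoked at 10, op6 merges VC(op4)=(1, 0, 0, 0) and bumps P0's slot → (2, 0, 0, 0)
invoked at 14, op8 merges VC(op7)=(0, 0, 2, 0) and bumps P2's slot → (0, 0, 3, 0)
invoked at 8, op5 merges VC(op6)=(2, 0, 0, 0) and bumps P1's slot → (2, 1, 0, 0)
target: VC(op5) = (2, 1, 0, 0)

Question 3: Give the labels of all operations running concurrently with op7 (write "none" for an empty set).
op5, op6

overlap test against op7 [11,13]: concurrent iff the interval meets 11..13
op1 [1,2]: before
op2 [3,6]: before
op3 [4,7]: before
op4 [5,9]: before
op5 [8,12]: concurrent
op6 [10,15]: concurrent
op8 [14,16]: after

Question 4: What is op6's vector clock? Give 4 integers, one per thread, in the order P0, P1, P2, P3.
(2, 0, 0, 0)

op1 (invocation 1): nothing precedes it; P3's component alone gives (0, 0, 0, 1)
op3 (invocation 4): nothing precedes it; P2's component alone gives (0, 0, 1, 0)
op4 (invocation 5): nothing precedes it; P0's component alone gives (1, 0, 0, 0)
VC(op2, invoked at 3): max of VC(op1)=(0, 0, 0, 1), then +1 on thread P3 → (0, 0, 0, 2)
VC(op7, invoked at 11): max of VC(op3)=(0, 0, 1, 0), then +1 on thread P2 → (0, 0, 2, 0)
VC(op6, invoked at 10): max of VC(op4)=(1, 0, 0, 0), then +1 on thread P0 → (2, 0, 0, 0)
VC(op8, invoked at 14): max of VC(op7)=(0, 0, 2, 0), then +1 on thread P2 → (0, 0, 3, 0)
VC(op5, invoked at 8): max of VC(op6)=(2, 0, 0, 0), then +1 on thread P1 → (2, 1, 0, 0)
target: VC(op6) = (2, 0, 0, 0)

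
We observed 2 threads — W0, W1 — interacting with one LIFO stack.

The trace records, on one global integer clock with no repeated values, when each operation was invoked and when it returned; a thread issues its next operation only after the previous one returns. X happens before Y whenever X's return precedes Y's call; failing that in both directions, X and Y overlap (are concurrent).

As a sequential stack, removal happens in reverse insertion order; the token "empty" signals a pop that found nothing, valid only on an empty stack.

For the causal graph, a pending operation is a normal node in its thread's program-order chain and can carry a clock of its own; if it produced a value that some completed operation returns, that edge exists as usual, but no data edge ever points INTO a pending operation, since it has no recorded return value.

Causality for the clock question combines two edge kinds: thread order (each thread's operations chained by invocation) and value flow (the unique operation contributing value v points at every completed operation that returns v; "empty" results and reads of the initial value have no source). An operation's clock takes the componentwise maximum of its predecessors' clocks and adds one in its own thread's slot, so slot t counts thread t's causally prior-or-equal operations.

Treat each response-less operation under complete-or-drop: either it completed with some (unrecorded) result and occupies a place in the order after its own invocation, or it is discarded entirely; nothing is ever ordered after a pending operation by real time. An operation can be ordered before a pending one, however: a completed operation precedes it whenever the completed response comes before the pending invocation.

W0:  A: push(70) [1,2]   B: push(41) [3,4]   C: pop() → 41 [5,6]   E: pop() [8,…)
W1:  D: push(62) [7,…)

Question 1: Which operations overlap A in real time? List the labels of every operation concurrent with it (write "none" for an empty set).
concurrent with A ([1,2]): every op whose interval crosses 1..2
B [3,4]: after
C [5,6]: after
D [7,…): after
E [8,…): after

none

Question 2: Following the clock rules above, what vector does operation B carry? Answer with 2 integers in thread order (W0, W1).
no predecessors for D (invoked 7): W1 increments from zero → (0, 1)
no predecessors for A (invoked 1): W0 increments from zero → (1, 0)
B, invoked 3, takes VC(A)=(1, 0) under max, adds 1 for W0 → (2, 0)
C, invoked 5, takes VC(B)=(2, 0) under max, adds 1 for W0 → (3, 0)
E, invoked 8, takes VC(C)=(3, 0) under max, adds 1 for W0 → (4, 0)
target: VC(B) = (2, 0)

(2, 0)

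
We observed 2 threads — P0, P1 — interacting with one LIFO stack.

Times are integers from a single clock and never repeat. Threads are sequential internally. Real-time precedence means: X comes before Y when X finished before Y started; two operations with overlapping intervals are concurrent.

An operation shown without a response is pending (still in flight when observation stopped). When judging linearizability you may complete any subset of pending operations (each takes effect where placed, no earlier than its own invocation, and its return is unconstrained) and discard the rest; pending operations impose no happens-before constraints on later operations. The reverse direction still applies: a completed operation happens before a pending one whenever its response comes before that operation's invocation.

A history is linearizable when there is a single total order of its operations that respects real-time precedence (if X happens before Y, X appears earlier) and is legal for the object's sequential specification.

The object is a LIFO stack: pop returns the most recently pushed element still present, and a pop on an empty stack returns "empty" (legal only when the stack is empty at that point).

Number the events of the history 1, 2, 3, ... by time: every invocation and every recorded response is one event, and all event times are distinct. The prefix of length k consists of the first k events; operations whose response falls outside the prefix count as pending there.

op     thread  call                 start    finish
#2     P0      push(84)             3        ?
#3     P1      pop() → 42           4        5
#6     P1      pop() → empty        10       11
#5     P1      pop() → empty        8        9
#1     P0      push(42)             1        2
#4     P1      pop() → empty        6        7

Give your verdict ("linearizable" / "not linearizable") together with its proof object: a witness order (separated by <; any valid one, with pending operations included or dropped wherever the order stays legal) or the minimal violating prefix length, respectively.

step 1: #1 push(42) — stack <42>
step 2: #3 pop() → 42 — stack <>
step 3: #4 pop() → empty — stack <>
step 4: #5 pop() → empty — stack <>
step 5: #6 pop() → empty — stack <>

linearizable — witness: #1 < #3 < #4 < #5 < #6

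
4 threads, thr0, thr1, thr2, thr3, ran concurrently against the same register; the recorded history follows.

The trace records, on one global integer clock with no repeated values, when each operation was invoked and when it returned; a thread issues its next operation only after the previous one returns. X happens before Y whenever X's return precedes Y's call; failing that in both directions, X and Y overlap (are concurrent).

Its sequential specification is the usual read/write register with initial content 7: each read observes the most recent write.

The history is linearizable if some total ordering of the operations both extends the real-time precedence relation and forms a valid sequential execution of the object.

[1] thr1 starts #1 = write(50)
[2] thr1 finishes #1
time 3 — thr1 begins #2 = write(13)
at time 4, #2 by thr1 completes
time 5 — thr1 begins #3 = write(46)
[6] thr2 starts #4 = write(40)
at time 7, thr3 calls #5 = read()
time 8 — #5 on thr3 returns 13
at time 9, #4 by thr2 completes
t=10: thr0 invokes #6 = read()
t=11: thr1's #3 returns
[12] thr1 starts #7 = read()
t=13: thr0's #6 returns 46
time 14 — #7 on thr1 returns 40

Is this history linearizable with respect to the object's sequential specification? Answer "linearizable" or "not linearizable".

already the first 14 events (up to #7's response at time 14) admit no linearization; the first 13 still do
7 completed operations, 14 real-time-consistent orders — every register replay fails
for example #1, #2, #3, #4, #5, #6, #7 fails at step 5: #5 read() → 13 is not legal there
for example #1, #2, #3, #4, #5, #7, #6 fails at step 5: #5 read() → 13 is not legal there

not linearizable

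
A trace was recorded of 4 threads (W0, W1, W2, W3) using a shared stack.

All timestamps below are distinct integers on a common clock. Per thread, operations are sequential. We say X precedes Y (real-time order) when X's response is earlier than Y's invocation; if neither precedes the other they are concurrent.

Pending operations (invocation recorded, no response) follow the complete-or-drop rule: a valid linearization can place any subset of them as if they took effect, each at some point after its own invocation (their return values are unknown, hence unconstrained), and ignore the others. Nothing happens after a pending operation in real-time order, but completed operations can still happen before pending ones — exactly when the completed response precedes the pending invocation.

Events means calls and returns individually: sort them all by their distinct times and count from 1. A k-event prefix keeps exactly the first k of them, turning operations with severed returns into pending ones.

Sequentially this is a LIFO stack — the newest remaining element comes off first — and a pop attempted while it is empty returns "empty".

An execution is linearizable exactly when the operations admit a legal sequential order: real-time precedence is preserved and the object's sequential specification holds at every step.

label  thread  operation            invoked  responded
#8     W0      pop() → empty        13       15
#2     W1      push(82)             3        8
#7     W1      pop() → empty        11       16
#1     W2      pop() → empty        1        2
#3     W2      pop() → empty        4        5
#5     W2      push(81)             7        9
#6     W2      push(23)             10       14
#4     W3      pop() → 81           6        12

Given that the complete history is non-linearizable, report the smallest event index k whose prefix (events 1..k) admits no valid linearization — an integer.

a valid linearization of events 1..15 exists, for instance #1, #3, #2, #5, #4, #7, #8, #6:
after step 1 (#1 pop() → empty): stack <>
after step 2 (#3 pop() → empty): stack <>
after step 3 (#2 push(82)): stack <82>
after step 4 (#5 push(81)): stack <82,81>
after step 5 (#4 pop() → 81): stack <82>
after step 6 (#7 pop() (pending, included)): stack <>
after step 7 (#8 pop() → empty): stack <>
after step 8 (#6 push(23)): stack <23>
include event 16 — #7 responding at 16 — and every candidate order breaks
take #1, #2, #3, #4, #5, #6, #7, #8: step 3 already fails, because #3 pop() → empty cannot occur there
take #1, #2, #3, #4, #5, #6, #8, #7: step 3 already fails, because #3 pop() → empty cannot occur there

16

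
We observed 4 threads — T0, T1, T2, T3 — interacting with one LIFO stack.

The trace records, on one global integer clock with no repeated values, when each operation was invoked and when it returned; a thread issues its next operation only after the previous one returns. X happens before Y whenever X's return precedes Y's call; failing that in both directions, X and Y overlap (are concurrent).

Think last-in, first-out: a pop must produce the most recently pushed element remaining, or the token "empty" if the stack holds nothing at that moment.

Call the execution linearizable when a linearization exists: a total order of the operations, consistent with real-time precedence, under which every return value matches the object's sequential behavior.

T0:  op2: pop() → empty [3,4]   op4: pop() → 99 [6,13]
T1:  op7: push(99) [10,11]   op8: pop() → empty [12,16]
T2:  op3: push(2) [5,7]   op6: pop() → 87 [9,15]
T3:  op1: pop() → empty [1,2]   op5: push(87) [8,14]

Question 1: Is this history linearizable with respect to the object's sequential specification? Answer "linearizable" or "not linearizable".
not linearizable

prefix check: 1..15 passes, 1..16 fails once op8's time-16 response joins
8 completed operations, 72 real-time-consistent orders — every LIFO stack replay fails
sample order op1, op2, op3, op4, op5, op6, op7, op8 stalls at step 4 — op4 pop() → 99 has no legal effect
sample order op1, op2, op3, op4, op5, op7, op6, op8 stalls at step 4 — op4 pop() → 99 has no legal effect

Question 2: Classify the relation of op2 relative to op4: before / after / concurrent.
before

op2 spans [3,4], op4 spans [6,13]
resp(op2)=4 < inv(op4)=6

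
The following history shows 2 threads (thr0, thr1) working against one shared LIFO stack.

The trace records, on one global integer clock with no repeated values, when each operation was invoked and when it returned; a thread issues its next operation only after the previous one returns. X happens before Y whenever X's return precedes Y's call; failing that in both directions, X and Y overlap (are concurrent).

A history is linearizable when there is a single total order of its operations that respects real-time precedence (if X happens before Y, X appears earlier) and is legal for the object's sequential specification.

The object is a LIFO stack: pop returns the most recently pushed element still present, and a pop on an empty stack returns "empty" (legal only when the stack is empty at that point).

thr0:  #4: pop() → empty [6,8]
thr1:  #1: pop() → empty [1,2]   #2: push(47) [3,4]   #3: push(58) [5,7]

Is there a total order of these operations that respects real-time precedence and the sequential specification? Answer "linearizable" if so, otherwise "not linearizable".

not linearizable

already the first 8 events (up to #4's response at time 8) admit no linearization; the first 7 still do
the 4 completed operations admit 2 real-time orders; each fails the LIFO stack replay
take #1, #2, #3, #4: step 4 already fails, because #4 pop() → empty cannot occur there
take #1, #2, #4, #3: step 3 already fails, because #4 pop() → empty cannot occur there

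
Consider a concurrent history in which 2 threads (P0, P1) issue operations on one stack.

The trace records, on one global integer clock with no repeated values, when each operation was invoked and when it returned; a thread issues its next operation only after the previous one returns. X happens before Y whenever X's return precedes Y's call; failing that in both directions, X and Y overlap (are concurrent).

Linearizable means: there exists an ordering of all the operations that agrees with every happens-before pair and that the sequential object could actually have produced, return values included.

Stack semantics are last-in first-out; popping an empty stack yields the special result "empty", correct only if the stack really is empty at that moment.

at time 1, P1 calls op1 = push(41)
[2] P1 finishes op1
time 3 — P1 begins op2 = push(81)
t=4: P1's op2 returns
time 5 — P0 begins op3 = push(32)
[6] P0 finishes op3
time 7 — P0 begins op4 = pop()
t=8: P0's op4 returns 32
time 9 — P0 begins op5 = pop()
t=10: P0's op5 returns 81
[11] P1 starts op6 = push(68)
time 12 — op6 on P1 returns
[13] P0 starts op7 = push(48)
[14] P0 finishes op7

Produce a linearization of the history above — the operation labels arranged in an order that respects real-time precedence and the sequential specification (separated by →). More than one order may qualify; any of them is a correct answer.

step 1: op1 push(41) — stack <41>
step 2: op2 push(81) — stack <41,81>
step 3: op3 push(32) — stack <41,81,32>
step 4: op4 pop() → 32 — stack <41,81>
step 5: op5 pop() → 81 — stack <41>
step 6: op6 push(68) — stack <41,68>
step 7: op7 push(48) — stack <41,68,48>

op1 → op2 → op3 → op4 → op5 → op6 → op7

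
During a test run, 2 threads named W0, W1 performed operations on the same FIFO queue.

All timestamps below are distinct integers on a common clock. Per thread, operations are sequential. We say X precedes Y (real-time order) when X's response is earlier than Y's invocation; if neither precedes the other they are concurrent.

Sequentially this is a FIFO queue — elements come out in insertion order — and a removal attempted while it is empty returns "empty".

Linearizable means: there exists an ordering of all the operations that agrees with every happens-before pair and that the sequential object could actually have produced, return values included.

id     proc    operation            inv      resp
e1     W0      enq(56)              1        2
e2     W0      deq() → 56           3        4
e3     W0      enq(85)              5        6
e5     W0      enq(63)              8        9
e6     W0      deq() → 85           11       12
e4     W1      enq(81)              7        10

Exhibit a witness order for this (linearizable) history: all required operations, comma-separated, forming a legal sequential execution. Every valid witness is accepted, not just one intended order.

1. e1 enq(56), leaving queue <56>
2. e2 deq() → 56, leaving queue <>
3. e3 enq(85), leaving queue <85>
4. e4 enq(81), leaving queue <85,81>
5. e5 enq(63), leaving queue <85,81,63>
6. e6 deq() → 85, leaving queue <81,63>

e1, e2, e3, e4, e5, e6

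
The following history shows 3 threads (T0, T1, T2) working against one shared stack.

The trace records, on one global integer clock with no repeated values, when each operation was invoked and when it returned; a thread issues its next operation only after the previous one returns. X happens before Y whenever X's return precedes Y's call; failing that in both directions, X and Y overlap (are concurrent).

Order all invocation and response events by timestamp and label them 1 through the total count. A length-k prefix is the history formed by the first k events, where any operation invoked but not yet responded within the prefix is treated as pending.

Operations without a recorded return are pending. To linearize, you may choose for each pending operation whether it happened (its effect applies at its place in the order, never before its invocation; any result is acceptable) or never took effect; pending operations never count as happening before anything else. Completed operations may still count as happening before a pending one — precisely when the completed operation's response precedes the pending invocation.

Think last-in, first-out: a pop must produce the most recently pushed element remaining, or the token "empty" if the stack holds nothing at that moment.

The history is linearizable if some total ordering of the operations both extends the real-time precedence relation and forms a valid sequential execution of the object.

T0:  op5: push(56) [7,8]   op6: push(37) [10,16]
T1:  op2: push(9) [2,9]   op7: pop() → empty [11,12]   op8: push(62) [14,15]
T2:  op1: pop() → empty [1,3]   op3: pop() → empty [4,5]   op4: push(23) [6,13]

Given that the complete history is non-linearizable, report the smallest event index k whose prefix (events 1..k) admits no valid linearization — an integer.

events 1..11 are still linearizable — one witness is op1, op3, op2, op4, op5:
after step 1 (op1 pop() → empty): stack <>
after step 2 (op3 pop() → empty): stack <>
after step 3 (op2 push(9)): stack <9>
after step 4 (op4 push(23) (pending, included)): stack <9,23>
after step 5 (op5 push(56)): stack <9,23,56>
at event 12 (op7's time-12 response) nothing linearizes any more
every completion of the 2 pending operations (op4, op6) was checked; none linearizes
for example op1, op2, op3, op5, op7 (pending dropped) fails at step 3: op3 pop() → empty is not legal there
for example op1, op3, op2, op5, op7 (pending dropped) fails at step 5: op7 pop() → empty is not legal there

12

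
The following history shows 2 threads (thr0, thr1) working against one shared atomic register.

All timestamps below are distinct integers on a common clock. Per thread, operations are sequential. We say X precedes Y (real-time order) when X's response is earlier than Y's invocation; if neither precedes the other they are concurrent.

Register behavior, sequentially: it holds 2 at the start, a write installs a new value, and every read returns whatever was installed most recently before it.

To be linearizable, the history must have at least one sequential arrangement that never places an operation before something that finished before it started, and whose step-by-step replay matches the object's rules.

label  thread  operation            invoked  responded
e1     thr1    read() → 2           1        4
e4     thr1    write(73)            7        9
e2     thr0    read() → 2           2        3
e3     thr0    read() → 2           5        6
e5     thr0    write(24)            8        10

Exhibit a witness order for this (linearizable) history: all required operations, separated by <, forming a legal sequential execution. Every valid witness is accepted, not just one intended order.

after step 1 (e1 read() → 2): value 2
after step 2 (e2 read() → 2): value 2
after step 3 (e3 read() → 2): value 2
after step 4 (e4 write(73)): value 73
after step 5 (e5 write(24)): value 24

e1 < e2 < e3 < e4 < e5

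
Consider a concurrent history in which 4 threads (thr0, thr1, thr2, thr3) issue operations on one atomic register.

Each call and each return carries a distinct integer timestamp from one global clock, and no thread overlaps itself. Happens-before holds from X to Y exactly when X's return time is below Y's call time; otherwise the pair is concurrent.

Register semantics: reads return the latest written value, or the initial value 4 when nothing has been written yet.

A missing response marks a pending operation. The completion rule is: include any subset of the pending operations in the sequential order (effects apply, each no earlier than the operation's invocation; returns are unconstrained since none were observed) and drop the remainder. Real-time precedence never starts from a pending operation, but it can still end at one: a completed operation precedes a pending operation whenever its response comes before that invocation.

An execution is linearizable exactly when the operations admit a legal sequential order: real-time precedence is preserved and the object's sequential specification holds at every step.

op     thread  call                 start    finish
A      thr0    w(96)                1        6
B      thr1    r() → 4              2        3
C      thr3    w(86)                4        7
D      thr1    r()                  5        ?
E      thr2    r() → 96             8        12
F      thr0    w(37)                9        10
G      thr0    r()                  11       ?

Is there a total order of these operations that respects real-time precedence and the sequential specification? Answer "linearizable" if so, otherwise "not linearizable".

linearizable

witness order: B, C, A, D, E, F
after step 1 (B r() → 4): value 4
after step 2 (C w(86)): value 86
after step 3 (A w(96)): value 96
after step 4 (D r() (pending, included)): value 96
after step 5 (E r() → 96): value 96
after step 6 (F w(37)): value 37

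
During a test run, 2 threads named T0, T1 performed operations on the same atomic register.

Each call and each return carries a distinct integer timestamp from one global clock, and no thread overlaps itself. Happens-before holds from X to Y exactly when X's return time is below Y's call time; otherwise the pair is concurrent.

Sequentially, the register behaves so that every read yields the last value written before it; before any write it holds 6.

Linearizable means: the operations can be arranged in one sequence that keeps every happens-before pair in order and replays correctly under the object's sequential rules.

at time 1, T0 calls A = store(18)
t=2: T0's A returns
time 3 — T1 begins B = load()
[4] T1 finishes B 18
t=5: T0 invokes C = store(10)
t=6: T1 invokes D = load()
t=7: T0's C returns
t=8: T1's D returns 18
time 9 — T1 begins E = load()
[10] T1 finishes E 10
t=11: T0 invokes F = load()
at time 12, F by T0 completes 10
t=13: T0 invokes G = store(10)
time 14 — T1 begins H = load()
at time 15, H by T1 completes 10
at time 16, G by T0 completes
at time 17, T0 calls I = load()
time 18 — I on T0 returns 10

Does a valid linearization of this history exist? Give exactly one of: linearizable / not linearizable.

linearizable

one valid linearization: A, B, D, C, E, F, G, H, I
after step 1 (A store(18)): value 18
after step 2 (B load() → 18): value 18
after step 3 (D load() → 18): value 18
after step 4 (C store(10)): value 10
after step 5 (E load() → 10): value 10
after step 6 (F load() → 10): value 10
after step 7 (G store(10)): value 10
after step 8 (H load() → 10): value 10
after step 9 (I load() → 10): value 10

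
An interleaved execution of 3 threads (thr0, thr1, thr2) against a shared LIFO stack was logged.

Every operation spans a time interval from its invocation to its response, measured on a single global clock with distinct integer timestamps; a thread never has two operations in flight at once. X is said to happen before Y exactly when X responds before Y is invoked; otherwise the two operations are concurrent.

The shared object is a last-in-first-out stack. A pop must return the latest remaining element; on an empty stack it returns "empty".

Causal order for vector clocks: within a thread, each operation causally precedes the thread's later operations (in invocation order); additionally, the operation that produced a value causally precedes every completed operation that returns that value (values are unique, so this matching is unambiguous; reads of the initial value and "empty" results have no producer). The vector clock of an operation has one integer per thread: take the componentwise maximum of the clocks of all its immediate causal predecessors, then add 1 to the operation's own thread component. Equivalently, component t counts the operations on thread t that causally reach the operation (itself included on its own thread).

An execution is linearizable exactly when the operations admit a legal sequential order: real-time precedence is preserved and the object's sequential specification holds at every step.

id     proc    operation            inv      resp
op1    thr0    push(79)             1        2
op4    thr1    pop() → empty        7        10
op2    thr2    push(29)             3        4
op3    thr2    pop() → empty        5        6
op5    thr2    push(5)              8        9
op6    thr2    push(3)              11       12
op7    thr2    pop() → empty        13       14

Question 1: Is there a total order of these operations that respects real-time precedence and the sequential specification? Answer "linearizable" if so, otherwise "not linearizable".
prefix check: 1..5 passes, 1..6 fails once op3's time-6 response joins
the sole real-time-consistent order of 3 completed operations fails the LIFO stack replay
e.g. op1, op2, op3: illegal at step 3, since op3 pop() → empty cannot apply there

not linearizable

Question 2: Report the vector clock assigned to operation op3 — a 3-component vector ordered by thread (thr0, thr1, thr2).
Answer: (0, 0, 2)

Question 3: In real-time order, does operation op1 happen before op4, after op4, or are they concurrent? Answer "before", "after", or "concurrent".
Answer: before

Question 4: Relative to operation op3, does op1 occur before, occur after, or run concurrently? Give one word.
Answer: before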